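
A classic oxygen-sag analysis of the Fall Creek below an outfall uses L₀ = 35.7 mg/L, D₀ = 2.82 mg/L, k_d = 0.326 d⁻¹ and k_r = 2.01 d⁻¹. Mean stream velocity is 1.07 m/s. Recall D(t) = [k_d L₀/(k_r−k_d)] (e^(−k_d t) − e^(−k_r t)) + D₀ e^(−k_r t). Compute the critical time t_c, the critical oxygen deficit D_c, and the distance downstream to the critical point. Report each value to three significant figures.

t_c ≈ 0.769 d; D_c ≈ 4.51 mg/L; x_c ≈ 71.1 km

With k_r/k_d = 6.166 and 1 − D₀(k_r−k_d)/(k_d L₀) = 0.5920,
t_c = ln(6.166 × 0.5920) / (2.01 − 0.326) = ln(3.650) / 1.684 = 1.295/1.684 = 0.7688 d.
L(t_c) = L₀ e^(−k_d t_c) = 35.7 × 0.7783 = 27.79 mg/L, and at the critical point k_r D_c = k_d L, so D_c = (0.326/2.01) × 27.79 = 4.507 mg/L.
x_c = v t_c = 1.07 m/s × 0.7688 d × 86400 s/d = 71070 m ≈ 71.1 km.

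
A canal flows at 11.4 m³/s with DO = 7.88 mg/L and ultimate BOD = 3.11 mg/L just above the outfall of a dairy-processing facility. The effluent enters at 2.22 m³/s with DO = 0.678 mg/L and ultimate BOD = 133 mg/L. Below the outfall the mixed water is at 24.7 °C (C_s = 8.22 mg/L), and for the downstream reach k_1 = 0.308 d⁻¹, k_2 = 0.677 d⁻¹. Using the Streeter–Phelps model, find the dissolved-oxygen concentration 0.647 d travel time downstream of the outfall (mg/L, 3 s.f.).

DO ≈ 3.72 mg/L

Mixed DO = (11.4×7.88 + 2.22×0.678)/(11.4+2.22) = 91.34/13.62 = 6.706 mg/L.
Mixed L₀ = (11.4×3.11 + 2.22×133)/(13.62) = 330.7/13.62 = 24.28 mg/L.
Initial deficit D₀ = C_s − DO₀ = 8.22 − 6.706 = 1.514 mg/L.
D(0.647) = [0.308×24.28/(0.677−0.308)](e^(−0.308×0.647) − e^(−0.677×0.647)) + 1.514 e^(−0.677×0.647)
= 20.27 × (0.8193 − 0.6453) + 1.514 × 0.6453 = 4.504 mg/L.
DO = 8.22 − 4.504 = 3.716 mg/L.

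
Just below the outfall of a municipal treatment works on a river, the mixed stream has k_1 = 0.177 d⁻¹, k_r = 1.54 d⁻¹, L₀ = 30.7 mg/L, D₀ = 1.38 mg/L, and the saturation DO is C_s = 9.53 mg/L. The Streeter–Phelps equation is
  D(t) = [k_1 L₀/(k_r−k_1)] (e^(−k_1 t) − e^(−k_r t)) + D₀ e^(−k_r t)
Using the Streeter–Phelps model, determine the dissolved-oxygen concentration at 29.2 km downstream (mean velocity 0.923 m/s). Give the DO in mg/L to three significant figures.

Travel time t = x/v = 29.2 km / (0.923 m/s) = 29200 m / 0.923 m/s = 31640 s = 0.3662 d.
k_1 L₀/(k_r−k_1) = 0.177×30.7/(1.54−0.177) = 5.434/1.363 = 3.987 mg/L.
e^(−k_1 t) = e^(−0.177×0.3662) = 0.9372; e^(−k_r t) = e^(−1.54×0.3662) = 0.5690.
D = 3.987 × (0.9372 − 0.5690) + 1.38 × 0.5690 = 1.468 + 0.7852 = 2.253 mg/L.
DO = C_s − D = 9.53 − 2.253 = 7.277 mg/L.

DO ≈ 7.28 mg/L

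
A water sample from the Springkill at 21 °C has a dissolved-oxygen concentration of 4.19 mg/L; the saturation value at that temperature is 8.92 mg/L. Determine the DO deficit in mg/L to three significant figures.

D = C_s − C = 8.92 − 4.19 = 4.73 mg/L.

D ≈ 4.73 mg/L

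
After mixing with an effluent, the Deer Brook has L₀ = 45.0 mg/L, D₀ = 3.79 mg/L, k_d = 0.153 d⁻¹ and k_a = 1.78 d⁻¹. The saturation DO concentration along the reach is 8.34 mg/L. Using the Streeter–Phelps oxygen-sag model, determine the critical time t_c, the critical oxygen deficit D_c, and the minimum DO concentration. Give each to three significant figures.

With k_a/k_d = 11.63 and 1 − D₀(k_a−k_d)/(k_d L₀) = 0.1044,
t_c = ln(11.63 × 0.1044) / (1.78 − 0.153) = ln(1.214) / 1.627 = 0.1942/1.627 = 0.1194 d.
L(t_c) = L₀ e^(−k_d t_c) = 45.0 × 0.9819 = 44.19 mg/L, and at the critical point k_a D_c = k_d L, so D_c = (0.153/1.78) × 44.19 = 3.798 mg/L.
Minimum DO = C_s − D_c = 8.34 − 3.798 = 4.542 mg/L.

t_c ≈ 0.119 d; D_c ≈ 3.80 mg/L; min DO ≈ 4.54 mg/L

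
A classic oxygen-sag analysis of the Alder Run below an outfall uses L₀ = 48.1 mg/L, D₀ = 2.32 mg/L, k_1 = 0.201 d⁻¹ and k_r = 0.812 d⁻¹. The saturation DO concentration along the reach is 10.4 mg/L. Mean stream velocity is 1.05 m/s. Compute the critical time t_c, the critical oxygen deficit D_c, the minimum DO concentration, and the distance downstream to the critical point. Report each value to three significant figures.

At the critical point dD/dt = 0, so k_1 L₀ e^(−k_1 t) = k_r D. Substituting D(t) from the Streeter–Phelps equation and solving for t gives
t_c = ln[(k_r/k_1)(1 − D₀(k_r−k_1)/(k_1 L₀))] / (k_r−k_1).
Here k_r−k_1 = 0.6110 d⁻¹ and 1 − D₀(k_r−k_1)/(k_1 L₀) = 1 − 2.32×0.6110/(0.201×48.1) = 0.8534, so
t_c = ln(4.040 × 0.8534) / 0.6110 = 1.238 / 0.6110 = 2.026 d.
L(t_c) = L₀ e^(−k_1 t_c) = 48.1 × 0.6655 = 32.01 mg/L, and at the critical point k_r D_c = k_1 L, so D_c = (0.201/0.812) × 32.01 = 7.924 mg/L.
Minimum DO = C_s − D_c = 10.4 − 7.924 = 2.476 mg/L.
x_c = v t_c = 1.05 m/s × 2.026 d × 86400 s/d = 183800 m ≈ 184 km.

t_c ≈ 2.03 d; D_c ≈ 7.92 mg/L; min DO ≈ 2.48 mg/L; x_c ≈ 184 km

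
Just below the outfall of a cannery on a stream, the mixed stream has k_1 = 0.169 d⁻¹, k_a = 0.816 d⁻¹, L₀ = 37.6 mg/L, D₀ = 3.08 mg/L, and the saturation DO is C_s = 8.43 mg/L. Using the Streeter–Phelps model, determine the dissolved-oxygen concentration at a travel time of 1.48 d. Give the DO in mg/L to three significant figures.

k_1 L₀/(k_a−k_1) = 0.169×37.6/(0.816−0.169) = 6.354/0.6470 = 9.821 mg/L.
e^(−k_1 t) = e^(−0.169×1.480) = 0.7787; e^(−k_a t) = e^(−0.816×1.480) = 0.2989.
D = 9.821 × (0.7787 − 0.2989) + 3.08 × 0.2989 = 4.712 + 0.9206 = 5.633 mg/L.
DO = C_s − D = 8.43 − 5.633 = 2.797 mg/L.

DO ≈ 2.80 mg/L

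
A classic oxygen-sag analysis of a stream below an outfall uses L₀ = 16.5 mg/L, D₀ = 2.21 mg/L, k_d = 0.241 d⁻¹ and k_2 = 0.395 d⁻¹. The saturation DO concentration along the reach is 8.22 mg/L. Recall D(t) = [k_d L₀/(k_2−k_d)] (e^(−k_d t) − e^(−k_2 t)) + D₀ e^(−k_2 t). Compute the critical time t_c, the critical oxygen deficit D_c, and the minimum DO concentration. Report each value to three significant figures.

t_c ≈ 2.63 d; D_c ≈ 5.34 mg/L; min DO ≈ 2.88 mg/L

With k_2/k_d = 1.639 and 1 − D₀(k_2−k_d)/(k_d L₀) = 0.9144,
t_c = ln(1.639 × 0.9144) / (0.395 − 0.241) = ln(1.499) / 0.1540 = 0.4046/0.1540 = 2.627 d.
L(t_c) = L₀ e^(−k_d t_c) = 16.5 × 0.5309 = 8.760 mg/L, and at the critical point k_2 D_c = k_d L, so D_c = (0.241/0.395) × 8.760 = 5.345 mg/L.
Minimum DO = C_s − D_c = 8.22 − 5.345 = 2.875 mg/L.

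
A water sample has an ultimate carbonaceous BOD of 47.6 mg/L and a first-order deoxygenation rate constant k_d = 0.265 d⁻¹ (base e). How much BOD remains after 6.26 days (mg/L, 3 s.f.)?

L ≈ 9.06 mg/L

L_t = L₀ e^(−k_d t) = 47.6 × e^(−0.265×6.26) = 47.6 × 0.1903 = 9.061 mg/L.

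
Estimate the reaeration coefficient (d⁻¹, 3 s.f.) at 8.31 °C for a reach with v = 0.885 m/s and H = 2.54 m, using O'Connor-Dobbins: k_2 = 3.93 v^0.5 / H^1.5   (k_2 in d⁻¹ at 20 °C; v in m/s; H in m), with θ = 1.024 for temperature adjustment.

k_2 ≈ 0.692 d⁻¹

k_2(20) = 3.93 × 0.885^0.5 / 2.54^1.5 = 3.93 × 0.9407 / 4.048 = 0.9133 d⁻¹.
k_2(8.31) = 0.9133 × 1.024^(8.31−20) = 0.9133 × 0.7579 = 0.6922 d⁻¹.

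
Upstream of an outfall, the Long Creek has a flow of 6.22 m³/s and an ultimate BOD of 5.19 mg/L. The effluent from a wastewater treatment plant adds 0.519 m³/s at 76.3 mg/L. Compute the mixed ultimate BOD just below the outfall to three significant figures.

10.7 mg/L

Flow-weighted mixing: C = (Q_r C_r + Q_w C_w)/(Q_r + Q_w)
= (6.22×5.19 + 0.519×76.3)/(6.22 + 0.519) = 71.88/6.739 = 10.67 mg/L.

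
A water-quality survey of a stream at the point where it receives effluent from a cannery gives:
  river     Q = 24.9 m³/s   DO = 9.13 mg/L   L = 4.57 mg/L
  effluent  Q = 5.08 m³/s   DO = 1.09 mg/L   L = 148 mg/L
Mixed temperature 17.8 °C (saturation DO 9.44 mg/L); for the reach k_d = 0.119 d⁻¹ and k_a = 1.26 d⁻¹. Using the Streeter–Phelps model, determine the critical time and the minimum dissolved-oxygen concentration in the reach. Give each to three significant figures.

t_c ≈ 1.36 d; minimum DO ≈ 7.12 mg/L

Mixed DO = (24.9×9.13 + 5.08×1.09)/(24.9+5.08) = 232.9/29.98 = 7.768 mg/L.
Mixed L₀ = (24.9×4.57 + 5.08×148)/(29.98) = 865.6/29.98 = 28.87 mg/L.
Initial deficit D₀ = C_s − DO₀ = 9.44 − 7.768 = 1.672 mg/L.
t_c = (1/1.141) ln[(1.26/0.119)(1 − 1.672×1.141/(0.119×28.87))] = 0.8764 × ln(4.708) = 1.358 d.
D_c = (0.119/1.26) × 28.87 × e^(−0.119×1.358) = 0.09444 × 28.87 × 0.8508 = 2.320 mg/L.
Minimum DO = 9.44 − 2.320 = 7.120 mg/L.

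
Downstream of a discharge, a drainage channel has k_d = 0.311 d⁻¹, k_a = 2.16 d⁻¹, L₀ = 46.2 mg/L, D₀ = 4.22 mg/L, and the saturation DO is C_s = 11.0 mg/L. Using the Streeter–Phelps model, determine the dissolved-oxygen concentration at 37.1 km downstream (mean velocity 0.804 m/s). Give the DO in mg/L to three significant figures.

DO ≈ 5.54 mg/L

Travel time t = x/v = 37.1 km / (0.804 m/s) = 37100 m / 0.804 m/s = 46140 s = 0.5341 d.
k_d L₀/(k_a−k_d) = 0.311×46.2/(2.16−0.311) = 14.37/1.849 = 7.771 mg/L.
e^(−k_d t) = e^(−0.311×0.5341) = 0.8470; e^(−k_a t) = e^(−2.16×0.5341) = 0.3155.
D = 7.771 × (0.8470 − 0.3155) + 4.22 × 0.3155 = 4.130 + 1.331 = 5.461 mg/L.
DO = C_s − D = 11.0 − 5.461 = 5.539 mg/L.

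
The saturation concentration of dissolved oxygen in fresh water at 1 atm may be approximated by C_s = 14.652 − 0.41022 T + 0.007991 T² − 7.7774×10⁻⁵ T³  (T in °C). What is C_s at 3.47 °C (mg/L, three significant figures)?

C_s ≈ 13.3 mg/L

C_s = 14.652 − 0.41022×3.47 + 0.007991×3.47² − 7.7774×10⁻⁵×3.47³ = 13.32 mg/L.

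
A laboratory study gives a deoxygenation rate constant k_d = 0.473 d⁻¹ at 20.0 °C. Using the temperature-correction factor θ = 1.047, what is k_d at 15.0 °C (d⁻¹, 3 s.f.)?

k_d ≈ 0.376 d⁻¹

k_d(T₂) = k_d(T₁) · θ^(T₂−T₁) = 0.473 × 1.047^(15.0−20.0)
= 0.473 × 1.047^-5.00 = 0.473 × 0.7948 = 0.3759 d⁻¹.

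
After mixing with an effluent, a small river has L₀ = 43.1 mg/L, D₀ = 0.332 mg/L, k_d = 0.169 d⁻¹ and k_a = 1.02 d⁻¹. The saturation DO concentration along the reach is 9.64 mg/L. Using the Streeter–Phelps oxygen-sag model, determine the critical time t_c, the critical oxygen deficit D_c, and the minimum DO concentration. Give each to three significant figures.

At the critical point dD/dt = 0, so k_d L₀ e^(−k_d t) = k_a D. Substituting D(t) from the Streeter–Phelps equation and solving for t gives
t_c = ln[(k_a/k_d)(1 − D₀(k_a−k_d)/(k_d L₀))] / (k_a−k_d).
Here k_a−k_d = 0.8510 d⁻¹ and 1 − D₀(k_a−k_d)/(k_d L₀) = 1 − 0.332×0.8510/(0.169×43.1) = 0.9612, so
t_c = ln(6.036 × 0.9612) / 0.8510 = 1.758 / 0.8510 = 2.066 d.
D_c = (k_d/k_a) L₀ e^(−k_d t_c) = (0.169/1.02) × 43.1 × e^(−0.169×2.066) = 0.1657 × 43.1 × 0.7053 = 5.037 mg/L.
Minimum DO = C_s − D_c = 9.64 − 5.037 = 4.603 mg/L.

t_c ≈ 2.07 d; D_c ≈ 5.04 mg/L; min DO ≈ 4.60 mg/L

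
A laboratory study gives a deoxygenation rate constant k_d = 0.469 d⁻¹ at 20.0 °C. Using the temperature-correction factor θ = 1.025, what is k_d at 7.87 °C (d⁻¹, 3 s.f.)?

k_d(T₂) = k_d(T₁) · θ^(T₂−T₁) = 0.469 × 1.025^(7.87−20.0)
= 0.469 × 1.025^-12.1 = 0.469 × 0.7412 = 0.3476 d⁻¹.

k_d ≈ 0.348 d⁻¹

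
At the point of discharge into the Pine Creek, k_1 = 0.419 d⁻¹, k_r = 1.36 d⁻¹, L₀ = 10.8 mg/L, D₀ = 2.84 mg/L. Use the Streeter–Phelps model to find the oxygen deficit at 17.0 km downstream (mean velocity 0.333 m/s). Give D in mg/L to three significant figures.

D ≈ 2.87 mg/L

Travel time t = x/v = 17.0 km / (0.333 m/s) = 17000 m / 0.333 m/s = 51050 s = 0.5909 d.
k_1 L₀/(k_r−k_1) = 0.419×10.8/(1.36−0.419) = 4.525/0.9410 = 4.809 mg/L.
e^(−k_1 t) = e^(−0.419×0.5909) = 0.7807; e^(−k_r t) = e^(−1.36×0.5909) = 0.4477.
D = 4.809 × (0.7807 − 0.4477) + 2.84 × 0.4477 = 1.601 + 1.272 = 2.873 mg/L.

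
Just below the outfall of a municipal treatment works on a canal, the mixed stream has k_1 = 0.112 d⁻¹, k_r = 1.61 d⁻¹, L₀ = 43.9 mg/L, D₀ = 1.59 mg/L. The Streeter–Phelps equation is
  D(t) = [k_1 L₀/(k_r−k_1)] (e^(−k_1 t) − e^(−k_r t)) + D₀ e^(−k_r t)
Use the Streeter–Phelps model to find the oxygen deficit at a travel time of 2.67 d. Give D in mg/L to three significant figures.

k_1 L₀/(k_r−k_1) = 0.112×43.9/(1.61−0.112) = 4.917/1.498 = 3.282 mg/L.
e^(−k_1 t) = e^(−0.112×2.670) = 0.7415; e^(−k_r t) = e^(−1.61×2.670) = 0.01359.
D = 3.282 × (0.7415 − 0.01359) + 1.59 × 0.01359 = 2.389 + 0.02160 = 2.411 mg/L.

D ≈ 2.41 mg/L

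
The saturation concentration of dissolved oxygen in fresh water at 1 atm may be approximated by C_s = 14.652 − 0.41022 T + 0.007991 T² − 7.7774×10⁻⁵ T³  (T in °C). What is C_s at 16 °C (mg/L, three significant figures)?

C_s = 14.652 − 0.41022×16 + 0.007991×16² − 7.7774×10⁻⁵×16³ = 9.816 mg/L.

C_s ≈ 9.82 mg/L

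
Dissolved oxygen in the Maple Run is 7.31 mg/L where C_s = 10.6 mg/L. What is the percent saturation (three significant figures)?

69.0 % saturation

% saturation = C/C_s × 100 = 7.31/10.6 × 100 = 69.0 %.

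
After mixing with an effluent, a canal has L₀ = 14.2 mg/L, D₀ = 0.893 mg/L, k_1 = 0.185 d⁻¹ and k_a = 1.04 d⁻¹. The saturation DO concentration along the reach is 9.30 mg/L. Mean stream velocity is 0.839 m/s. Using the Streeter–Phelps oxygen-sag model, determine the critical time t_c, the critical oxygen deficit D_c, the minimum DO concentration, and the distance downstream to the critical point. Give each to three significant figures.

With k_a/k_1 = 5.622 and 1 − D₀(k_a−k_1)/(k_1 L₀) = 0.7094,
t_c = ln(5.622 × 0.7094) / (1.04 − 0.185) = ln(3.988) / 0.8550 = 1.383/0.8550 = 1.618 d.
L(t_c) = L₀ e^(−k_1 t_c) = 14.2 × 0.7413 = 10.53 mg/L, and at the critical point k_a D_c = k_1 L, so D_c = (0.185/1.04) × 10.53 = 1.873 mg/L.
Minimum DO = C_s − D_c = 9.30 − 1.873 = 7.427 mg/L.
x_c = v t_c = 0.839 m/s × 1.618 d × 86400 s/d = 117300 m ≈ 117 km.

t_c ≈ 1.62 d; D_c ≈ 1.87 mg/L; min DO ≈ 7.43 mg/L; x_c ≈ 117 km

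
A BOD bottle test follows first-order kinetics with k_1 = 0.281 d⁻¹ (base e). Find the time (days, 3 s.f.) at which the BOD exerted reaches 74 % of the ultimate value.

y/L₀ = 1 − e^(−k_1 t) = 0.74 ⇒ e^(−k_1 t) = 0.260
t = −ln(0.260) / 0.281 = 1.347 / 0.281 = 4.794 d.

t ≈ 4.79 d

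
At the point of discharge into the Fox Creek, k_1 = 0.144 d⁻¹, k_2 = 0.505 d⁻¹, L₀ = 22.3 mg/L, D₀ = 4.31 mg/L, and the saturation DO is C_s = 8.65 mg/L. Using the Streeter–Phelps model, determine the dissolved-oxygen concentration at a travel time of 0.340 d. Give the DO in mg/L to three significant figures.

k_1 L₀/(k_2−k_1) = 0.144×22.3/(0.505−0.144) = 3.211/0.3610 = 8.895 mg/L.
e^(−k_1 t) = e^(−0.144×0.3400) = 0.9522; e^(−k_2 t) = e^(−0.505×0.3400) = 0.8422.
D = 8.895 × (0.9522 − 0.8422) + 4.31 × 0.8422 = 0.9784 + 3.630 = 4.608 mg/L.
DO = C_s − D = 8.65 − 4.608 = 4.042 mg/L.

DO ≈ 4.04 mg/L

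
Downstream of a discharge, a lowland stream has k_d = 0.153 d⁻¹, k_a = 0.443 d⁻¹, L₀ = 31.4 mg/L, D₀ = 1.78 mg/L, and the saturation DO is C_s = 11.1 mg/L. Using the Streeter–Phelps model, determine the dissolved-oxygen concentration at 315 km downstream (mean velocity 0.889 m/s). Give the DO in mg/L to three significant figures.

Travel time t = x/v = 315 km / (0.889 m/s) = 315000 m / 0.889 m/s = 354300 s = 4.101 d.
k_d L₀/(k_a−k_d) = 0.153×31.4/(0.443−0.153) = 4.804/0.2900 = 16.57 mg/L.
e^(−k_d t) = e^(−0.153×4.101) = 0.5339; e^(−k_a t) = e^(−0.443×4.101) = 0.1626.
D = 16.57 × (0.5339 − 0.1626) + 1.78 × 0.1626 = 6.153 + 0.2893 = 6.442 mg/L.
DO = C_s − D = 11.1 − 6.442 = 4.658 mg/L.

DO ≈ 4.66 mg/L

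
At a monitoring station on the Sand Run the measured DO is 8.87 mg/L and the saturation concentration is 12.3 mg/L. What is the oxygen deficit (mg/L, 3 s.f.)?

D ≈ 3.43 mg/L

D = C_s − C = 12.3 − 8.87 = 3.43 mg/L.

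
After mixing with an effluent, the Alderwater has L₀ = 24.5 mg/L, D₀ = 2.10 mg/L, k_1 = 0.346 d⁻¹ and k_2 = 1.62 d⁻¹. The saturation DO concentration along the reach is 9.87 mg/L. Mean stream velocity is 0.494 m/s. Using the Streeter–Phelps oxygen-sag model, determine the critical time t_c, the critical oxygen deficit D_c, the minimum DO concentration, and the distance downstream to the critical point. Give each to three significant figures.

At the critical point dD/dt = 0, so k_1 L₀ e^(−k_1 t) = k_2 D. Substituting D(t) from the Streeter–Phelps equation and solving for t gives
t_c = ln[(k_2/k_1)(1 − D₀(k_2−k_1)/(k_1 L₀))] / (k_2−k_1).
Here k_2−k_1 = 1.274 d⁻¹ and 1 − D₀(k_2−k_1)/(k_1 L₀) = 1 − 2.10×1.274/(0.346×24.5) = 0.6844, so
t_c = ln(4.682 × 0.6844) / 1.274 = 1.165 / 1.274 = 0.9141 d.
L(t_c) = L₀ e^(−k_1 t_c) = 24.5 × 0.7289 = 17.86 mg/L, and at the critical point k_2 D_c = k_1 L, so D_c = (0.346/1.62) × 17.86 = 3.814 mg/L.
Minimum DO = C_s − D_c = 9.87 − 3.814 = 6.056 mg/L.
x_c = v t_c = 0.494 m/s × 0.9141 d × 86400 s/d = 39010 m ≈ 39.0 km.

t_c ≈ 0.914 d; D_c ≈ 3.81 mg/L; min DO ≈ 6.06 mg/L; x_c ≈ 39.0 km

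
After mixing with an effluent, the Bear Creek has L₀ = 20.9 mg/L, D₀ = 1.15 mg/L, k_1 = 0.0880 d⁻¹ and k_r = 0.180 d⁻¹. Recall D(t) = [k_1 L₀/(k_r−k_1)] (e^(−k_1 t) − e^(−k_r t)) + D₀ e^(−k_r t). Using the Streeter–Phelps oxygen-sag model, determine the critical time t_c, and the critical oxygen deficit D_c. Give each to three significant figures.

t_c = [1/(k_r−k_1)] ln[(k_r/k_1)(1 − D₀(k_r−k_1)/(k_1 L₀))]
= [1/(0.180−0.0880)] ln[(0.180/0.0880)(1 − 1.15×0.09200/(0.0880×20.9))]
= (1/0.09200) ln[2.045 × 0.9425] = 10.87 × ln(1.928) = 10.87 × 0.6564 = 7.135 d.
D_c = (k_1/k_r) L₀ e^(−k_1 t_c) = (0.0880/0.180) × 20.9 × e^(−0.0880×7.135) = 0.4889 × 20.9 × 0.5337 = 5.454 mg/L.

t_c ≈ 7.13 d; D_c ≈ 5.45 mg/L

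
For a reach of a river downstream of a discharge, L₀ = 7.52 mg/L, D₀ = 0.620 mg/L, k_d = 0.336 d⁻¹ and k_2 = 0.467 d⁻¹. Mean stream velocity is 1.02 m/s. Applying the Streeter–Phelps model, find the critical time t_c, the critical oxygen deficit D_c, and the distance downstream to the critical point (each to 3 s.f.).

t_c = [1/(k_2−k_d)] ln[(k_2/k_d)(1 − D₀(k_2−k_d)/(k_d L₀))]
= [1/(0.467−0.336)] ln[(0.467/0.336)(1 − 0.620×0.1310/(0.336×7.52))]
= (1/0.1310) ln[1.390 × 0.9679] = 7.634 × ln(1.345) = 7.634 × 0.2965 = 2.264 d.
D_c = (k_d/k_2) L₀ e^(−k_d t_c) = (0.336/0.467) × 7.52 × e^(−0.336×2.264) = 0.7195 × 7.52 × 0.4674 = 2.529 mg/L.
x_c = v t_c = 1.02 m/s × 2.264 d × 86400 s/d = 199500 m ≈ 199 km.

t_c ≈ 2.26 d; D_c ≈ 2.53 mg/L; x_c ≈ 199 km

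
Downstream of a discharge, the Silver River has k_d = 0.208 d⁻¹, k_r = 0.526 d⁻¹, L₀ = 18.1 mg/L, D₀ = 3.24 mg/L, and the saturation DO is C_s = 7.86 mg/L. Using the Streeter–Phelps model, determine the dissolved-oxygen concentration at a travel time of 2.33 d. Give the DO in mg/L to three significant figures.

k_d L₀/(k_r−k_d) = 0.208×18.1/(0.526−0.208) = 3.765/0.3180 = 11.84 mg/L.
e^(−k_d t) = e^(−0.208×2.330) = 0.6159; e^(−k_r t) = e^(−0.526×2.330) = 0.2936.
D = 11.84 × (0.6159 − 0.2936) + 3.24 × 0.2936 = 3.816 + 0.9512 = 4.767 mg/L.
DO = C_s − D = 7.86 − 4.767 = 3.093 mg/L.

DO ≈ 3.09 mg/L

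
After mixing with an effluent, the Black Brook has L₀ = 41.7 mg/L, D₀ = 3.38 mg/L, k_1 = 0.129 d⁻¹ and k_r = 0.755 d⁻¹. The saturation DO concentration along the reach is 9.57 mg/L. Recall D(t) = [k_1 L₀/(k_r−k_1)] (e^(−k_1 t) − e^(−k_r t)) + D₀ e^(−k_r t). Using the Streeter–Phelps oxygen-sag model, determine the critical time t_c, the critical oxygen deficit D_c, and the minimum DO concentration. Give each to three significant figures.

t_c ≈ 2.02 d; D_c ≈ 5.49 mg/L; min DO ≈ 4.08 mg/L

At the critical point dD/dt = 0, so k_1 L₀ e^(−k_1 t) = k_r D. Substituting D(t) from the Streeter–Phelps equation and solving for t gives
t_c = ln[(k_r/k_1)(1 − D₀(k_r−k_1)/(k_1 L₀))] / (k_r−k_1).
Here k_r−k_1 = 0.6260 d⁻¹ and 1 − D₀(k_r−k_1)/(k_1 L₀) = 1 − 3.38×0.6260/(0.129×41.7) = 0.6067, so
t_c = ln(5.853 × 0.6067) / 0.6260 = 1.267 / 0.6260 = 2.024 d.
D_c = (k_1/k_r) L₀ e^(−k_1 t_c) = (0.129/0.755) × 41.7 × e^(−0.129×2.024) = 0.1709 × 41.7 × 0.7702 = 5.488 mg/L.
Minimum DO = C_s − D_c = 9.57 − 5.488 = 4.082 mg/L.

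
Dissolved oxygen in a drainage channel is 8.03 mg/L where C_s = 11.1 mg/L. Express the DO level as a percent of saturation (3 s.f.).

% saturation = C/C_s × 100 = 8.03/11.1 × 100 = 72.3 %.

72.3 % saturation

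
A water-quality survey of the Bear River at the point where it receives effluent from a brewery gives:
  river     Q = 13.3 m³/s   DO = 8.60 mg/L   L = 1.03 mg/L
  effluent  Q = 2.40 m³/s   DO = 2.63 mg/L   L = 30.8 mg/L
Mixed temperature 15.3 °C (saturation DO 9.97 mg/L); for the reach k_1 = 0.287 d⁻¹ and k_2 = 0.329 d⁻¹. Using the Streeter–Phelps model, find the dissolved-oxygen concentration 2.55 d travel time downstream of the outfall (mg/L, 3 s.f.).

DO ≈ 7.12 mg/L

Mixed DO = (13.3×8.60 + 2.40×2.63)/(13.3+2.40) = 120.7/15.70 = 7.687 mg/L.
Mixed L₀ = (13.3×1.03 + 2.40×30.8)/(15.70) = 87.62/15.70 = 5.581 mg/L.
Initial deficit D₀ = C_s − DO₀ = 9.97 − 7.687 = 2.283 mg/L.
D(2.55) = [0.287×5.581/(0.329−0.287)](e^(−0.287×2.55) − e^(−0.329×2.55)) + 2.283 e^(−0.329×2.55)
= 38.14 × (0.4810 − 0.4322) + 2.283 × 0.4322 = 2.850 mg/L.
DO = 9.97 − 2.850 = 7.120 mg/L.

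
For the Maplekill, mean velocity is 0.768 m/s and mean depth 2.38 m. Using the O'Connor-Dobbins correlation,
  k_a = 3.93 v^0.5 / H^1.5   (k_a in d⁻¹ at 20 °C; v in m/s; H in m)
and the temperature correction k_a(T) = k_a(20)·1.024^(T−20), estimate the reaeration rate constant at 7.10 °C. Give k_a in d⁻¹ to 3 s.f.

k_a(20) = 3.93 × 0.768^0.5 / 2.38^1.5 = 3.93 × 0.8764 / 3.672 = 0.9380 d⁻¹.
k_a(7.10) = 0.9380 × 1.024^(7.10−20) = 0.9380 × 0.7364 = 0.6908 d⁻¹.

k_a ≈ 0.691 d⁻¹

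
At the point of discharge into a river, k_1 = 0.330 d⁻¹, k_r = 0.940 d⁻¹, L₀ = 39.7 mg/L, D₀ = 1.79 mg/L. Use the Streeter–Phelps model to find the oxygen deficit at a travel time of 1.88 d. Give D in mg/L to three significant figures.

k_1 L₀/(k_r−k_1) = 0.330×39.7/(0.940−0.330) = 13.10/0.6100 = 21.48 mg/L.
e^(−k_1 t) = e^(−0.330×1.880) = 0.5377; e^(−k_r t) = e^(−0.940×1.880) = 0.1708.
D = 21.48 × (0.5377 − 0.1708) + 1.79 × 0.1708 = 7.880 + 0.3058 = 8.186 mg/L.

D ≈ 8.19 mg/L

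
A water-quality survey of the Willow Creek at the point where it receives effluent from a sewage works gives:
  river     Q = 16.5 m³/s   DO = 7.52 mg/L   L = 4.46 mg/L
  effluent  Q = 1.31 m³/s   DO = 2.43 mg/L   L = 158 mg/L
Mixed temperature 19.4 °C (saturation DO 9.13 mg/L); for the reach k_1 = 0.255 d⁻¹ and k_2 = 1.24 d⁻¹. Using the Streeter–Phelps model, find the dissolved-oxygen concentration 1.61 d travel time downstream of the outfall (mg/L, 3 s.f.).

Mixed DO = (16.5×7.52 + 1.31×2.43)/(16.5+1.31) = 127.3/17.81 = 7.146 mg/L.
Mixed L₀ = (16.5×4.46 + 1.31×158)/(17.81) = 280.6/17.81 = 15.75 mg/L.
Initial deficit D₀ = C_s − DO₀ = 9.13 − 7.146 = 1.984 mg/L.
D(1.61) = [0.255×15.75/(1.24−0.255)](e^(−0.255×1.61) − e^(−1.24×1.61)) + 1.984 e^(−1.24×1.61)
= 4.078 × (0.6633 − 0.1358) + 1.984 × 0.1358 = 2.421 mg/L.
DO = 9.13 − 2.421 = 6.709 mg/L.

DO ≈ 6.71 mg/L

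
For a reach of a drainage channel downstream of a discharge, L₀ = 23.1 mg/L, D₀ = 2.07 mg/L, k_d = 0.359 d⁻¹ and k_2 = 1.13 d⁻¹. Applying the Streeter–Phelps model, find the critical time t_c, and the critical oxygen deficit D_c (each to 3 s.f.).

With k_2/k_d = 3.148 and 1 − D₀(k_2−k_d)/(k_d L₀) = 0.8075,
t_c = ln(3.148 × 0.8075) / (1.13 − 0.359) = ln(2.542) / 0.7710 = 0.9329/0.7710 = 1.210 d.
D_c = (k_d/k_2) L₀ e^(−k_d t_c) = (0.359/1.13) × 23.1 × e^(−0.359×1.210) = 0.3177 × 23.1 × 0.6477 = 4.753 mg/L.

t_c ≈ 1.21 d; D_c ≈ 4.75 mg/L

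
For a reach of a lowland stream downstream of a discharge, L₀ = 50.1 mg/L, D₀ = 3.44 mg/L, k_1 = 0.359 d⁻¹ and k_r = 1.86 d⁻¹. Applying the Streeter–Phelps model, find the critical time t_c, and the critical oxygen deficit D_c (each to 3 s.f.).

t_c ≈ 0.870 d; D_c ≈ 7.07 mg/L

At the critical point dD/dt = 0, so k_1 L₀ e^(−k_1 t) = k_r D. Substituting D(t) from the Streeter–Phelps equation and solving for t gives
t_c = ln[(k_r/k_1)(1 − D₀(k_r−k_1)/(k_1 L₀))] / (k_r−k_1).
Here k_r−k_1 = 1.501 d⁻¹ and 1 − D₀(k_r−k_1)/(k_1 L₀) = 1 − 3.44×1.501/(0.359×50.1) = 0.7129, so
t_c = ln(5.181 × 0.7129) / 1.501 = 1.307 / 1.501 = 0.8705 d.
D_c = (k_1/k_r) L₀ e^(−k_1 t_c) = (0.359/1.86) × 50.1 × e^(−0.359×0.8705) = 0.1930 × 50.1 × 0.7316 = 7.075 mg/L.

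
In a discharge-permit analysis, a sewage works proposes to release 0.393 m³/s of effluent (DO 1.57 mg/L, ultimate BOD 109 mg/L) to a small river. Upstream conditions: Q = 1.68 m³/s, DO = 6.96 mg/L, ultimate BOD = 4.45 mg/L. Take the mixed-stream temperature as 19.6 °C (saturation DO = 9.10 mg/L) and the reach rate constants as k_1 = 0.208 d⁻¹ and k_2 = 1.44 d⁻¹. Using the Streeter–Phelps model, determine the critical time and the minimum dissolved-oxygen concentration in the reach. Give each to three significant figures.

t_c ≈ 0.372 d; minimum DO ≈ 5.86 mg/L

Mixed DO = (1.68×6.96 + 0.393×1.57)/(1.68+0.393) = 12.31/2.073 = 5.938 mg/L.
Mixed L₀ = (1.68×4.45 + 0.393×109)/(2.073) = 50.31/2.073 = 24.27 mg/L.
Initial deficit D₀ = C_s − DO₀ = 9.10 − 5.938 = 3.162 mg/L.
t_c = (1/1.232) ln[(1.44/0.208)(1 − 3.162×1.232/(0.208×24.27))] = 0.8117 × ln(1.581) = 0.3718 d.
D_c = (0.208/1.44) × 24.27 × e^(−0.208×0.3718) = 0.1444 × 24.27 × 0.9256 = 3.245 mg/L.
Minimum DO = 9.10 − 3.245 = 5.855 mg/L.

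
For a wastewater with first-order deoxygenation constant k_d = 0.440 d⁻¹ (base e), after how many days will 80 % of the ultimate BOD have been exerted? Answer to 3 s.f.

t ≈ 3.66 d

y/L₀ = 1 − e^(−k_d t) = 0.80 ⇒ e^(−k_d t) = 0.200
t = −ln(0.200) / 0.440 = 1.609 / 0.440 = 3.658 d.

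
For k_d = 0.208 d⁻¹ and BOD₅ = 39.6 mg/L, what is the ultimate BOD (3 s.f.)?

L₀ ≈ 61.2 mg/L

BOD₅ = L₀(1 − e^(−5k_d)) ⇒ L₀ = BOD₅ / (1 − e^(−5×0.208))
= 39.6 / (1 − 0.3535) = 39.6 / 0.6465 = 61.25 mg/L.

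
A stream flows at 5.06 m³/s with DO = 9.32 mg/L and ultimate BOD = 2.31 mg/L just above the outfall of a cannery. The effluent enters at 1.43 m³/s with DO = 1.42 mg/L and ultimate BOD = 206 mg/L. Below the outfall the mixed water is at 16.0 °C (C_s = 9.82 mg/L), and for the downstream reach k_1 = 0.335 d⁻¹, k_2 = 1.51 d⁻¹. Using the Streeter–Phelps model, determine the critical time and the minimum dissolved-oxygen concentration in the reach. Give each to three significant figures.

Mixed DO = (5.06×9.32 + 1.43×1.42)/(5.06+1.43) = 49.19/6.490 = 7.579 mg/L.
Mixed L₀ = (5.06×2.31 + 1.43×206)/(6.490) = 306.3/6.490 = 47.19 mg/L.
Initial deficit D₀ = C_s − DO₀ = 9.82 − 7.579 = 2.241 mg/L.
t_c = (1/1.175) ln[(1.51/0.335)(1 − 2.241×1.175/(0.335×47.19))] = 0.8511 × ln(3.757) = 1.126 d.
D_c = (0.335/1.51) × 47.19 × e^(−0.335×1.126) = 0.2219 × 47.19 × 0.6857 = 7.179 mg/L.
Minimum DO = 9.82 − 7.179 = 2.641 mg/L.

t_c ≈ 1.13 d; minimum DO ≈ 2.64 mg/L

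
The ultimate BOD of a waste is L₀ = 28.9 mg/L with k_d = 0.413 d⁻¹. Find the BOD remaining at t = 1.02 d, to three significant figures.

L_t = L₀ e^(−k_d t) = 28.9 × e^(−0.413×1.02) = 28.9 × 0.6562 = 18.96 mg/L.

L ≈ 19.0 mg/L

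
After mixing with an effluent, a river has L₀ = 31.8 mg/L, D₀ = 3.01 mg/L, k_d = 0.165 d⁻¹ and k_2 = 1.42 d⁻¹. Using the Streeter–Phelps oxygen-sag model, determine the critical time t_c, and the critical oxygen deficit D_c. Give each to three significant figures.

t_c ≈ 0.701 d; D_c ≈ 3.29 mg/L

With k_2/k_d = 8.606 and 1 − D₀(k_2−k_d)/(k_d L₀) = 0.2801,
t_c = ln(8.606 × 0.2801) / (1.42 − 0.165) = ln(2.410) / 1.255 = 0.8797/1.255 = 0.7010 d.
D_c = (k_d/k_2) L₀ e^(−k_d t_c) = (0.165/1.42) × 31.8 × e^(−0.165×0.7010) = 0.1162 × 31.8 × 0.8908 = 3.291 mg/L.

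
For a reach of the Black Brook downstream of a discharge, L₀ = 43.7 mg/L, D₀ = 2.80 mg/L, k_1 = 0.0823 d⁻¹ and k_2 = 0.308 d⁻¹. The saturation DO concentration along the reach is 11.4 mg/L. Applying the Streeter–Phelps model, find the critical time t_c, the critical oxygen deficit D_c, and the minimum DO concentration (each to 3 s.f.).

t_c = [1/(k_2−k_1)] ln[(k_2/k_1)(1 − D₀(k_2−k_1)/(k_1 L₀))]
= [1/(0.308−0.0823)] ln[(0.308/0.0823)(1 − 2.80×0.2257/(0.0823×43.7))]
= (1/0.2257) ln[3.742 × 0.8243] = 4.431 × ln(3.085) = 4.431 × 1.126 = 4.991 d.
D_c = (k_1/k_2) L₀ e^(−k_1 t_c) = (0.0823/0.308) × 43.7 × e^(−0.0823×4.991) = 0.2672 × 43.7 × 0.6631 = 7.743 mg/L.
Minimum DO = C_s − D_c = 11.4 − 7.743 = 3.657 mg/L.

t_c ≈ 4.99 d; D_c ≈ 7.74 mg/L; min DO ≈ 3.66 mg/L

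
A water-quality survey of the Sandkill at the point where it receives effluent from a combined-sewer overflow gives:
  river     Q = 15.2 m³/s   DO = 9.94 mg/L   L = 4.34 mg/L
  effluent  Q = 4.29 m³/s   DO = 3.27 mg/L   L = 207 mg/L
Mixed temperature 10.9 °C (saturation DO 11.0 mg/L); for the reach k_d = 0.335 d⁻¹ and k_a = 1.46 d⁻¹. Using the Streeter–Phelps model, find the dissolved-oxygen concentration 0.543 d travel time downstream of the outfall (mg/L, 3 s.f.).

Mixed DO = (15.2×9.94 + 4.29×3.27)/(15.2+4.29) = 165.1/19.49 = 8.472 mg/L.
Mixed L₀ = (15.2×4.34 + 4.29×207)/(19.49) = 954.0/19.49 = 48.95 mg/L.
Initial deficit D₀ = C_s − DO₀ = 11.0 − 8.472 = 2.528 mg/L.
D(0.543) = [0.335×48.95/(1.46−0.335)](e^(−0.335×0.543) − e^(−1.46×0.543)) + 2.528 e^(−1.46×0.543)
= 14.58 × (0.8337 − 0.4526) + 2.528 × 0.4526 = 6.699 mg/L.
DO = 11.0 − 6.699 = 4.301 mg/L.

DO ≈ 4.30 mg/L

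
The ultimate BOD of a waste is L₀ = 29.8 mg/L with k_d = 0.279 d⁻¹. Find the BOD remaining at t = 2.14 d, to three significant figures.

L_t = L₀ e^(−k_d t) = 29.8 × e^(−0.279×2.14) = 29.8 × 0.5504 = 16.40 mg/L.

L ≈ 16.4 mg/L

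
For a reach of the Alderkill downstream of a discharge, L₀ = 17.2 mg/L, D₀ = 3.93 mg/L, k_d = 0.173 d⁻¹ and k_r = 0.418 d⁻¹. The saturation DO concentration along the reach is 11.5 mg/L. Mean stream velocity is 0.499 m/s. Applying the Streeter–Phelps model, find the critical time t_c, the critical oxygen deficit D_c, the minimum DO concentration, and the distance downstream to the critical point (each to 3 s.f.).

t_c = [1/(k_r−k_d)] ln[(k_r/k_d)(1 − D₀(k_r−k_d)/(k_d L₀))]
= [1/(0.418−0.173)] ln[(0.418/0.173)(1 − 3.93×0.2450/(0.173×17.2))]
= (1/0.2450) ln[2.416 × 0.6764] = 4.082 × ln(1.634) = 4.082 × 0.4912 = 2.005 d.
L(t_c) = L₀ e^(−k_d t_c) = 17.2 × 0.7069 = 12.16 mg/L, and at the critical point k_r D_c = k_d L, so D_c = (0.173/0.418) × 12.16 = 5.032 mg/L.
Minimum DO = C_s − D_c = 11.5 − 5.032 = 6.468 mg/L.
x_c = v t_c = 0.499 m/s × 2.005 d × 86400 s/d = 86450 m ≈ 86.4 km.

t_c ≈ 2.01 d; D_c ≈ 5.03 mg/L; min DO ≈ 6.47 mg/L; x_c ≈ 86.4 km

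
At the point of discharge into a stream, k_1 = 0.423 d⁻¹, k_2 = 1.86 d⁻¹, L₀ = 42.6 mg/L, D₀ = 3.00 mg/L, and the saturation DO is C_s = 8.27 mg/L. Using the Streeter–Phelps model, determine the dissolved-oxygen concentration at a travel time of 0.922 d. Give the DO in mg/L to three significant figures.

k_1 L₀/(k_2−k_1) = 0.423×42.6/(1.86−0.423) = 18.02/1.437 = 12.54 mg/L.
e^(−k_1 t) = e^(−0.423×0.9220) = 0.6771; e^(−k_2 t) = e^(−1.86×0.9220) = 0.1800.
D = 12.54 × (0.6771 − 0.1800) + 3.00 × 0.1800 = 6.233 + 0.5399 = 6.773 mg/L.
DO = C_s − D = 8.27 − 6.773 = 1.497 mg/L.

DO ≈ 1.50 mg/L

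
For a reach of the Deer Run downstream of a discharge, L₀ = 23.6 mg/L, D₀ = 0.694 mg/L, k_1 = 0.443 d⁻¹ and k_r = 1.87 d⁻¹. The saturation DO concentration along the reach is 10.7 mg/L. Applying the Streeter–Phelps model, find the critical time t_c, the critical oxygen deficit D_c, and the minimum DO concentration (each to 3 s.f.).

t_c ≈ 0.939 d; D_c ≈ 3.69 mg/L; min DO ≈ 7.01 mg/L

With k_r/k_1 = 4.221 and 1 − D₀(k_r−k_1)/(k_1 L₀) = 0.9053,
t_c = ln(4.221 × 0.9053) / (1.87 − 0.443) = ln(3.821) / 1.427 = 1.341/1.427 = 0.9395 d.
D_c = (k_1/k_r) L₀ e^(−k_1 t_c) = (0.443/1.87) × 23.6 × e^(−0.443×0.9395) = 0.2369 × 23.6 × 0.6596 = 3.687 mg/L.
Minimum DO = C_s − D_c = 10.7 − 3.687 = 7.013 mg/L.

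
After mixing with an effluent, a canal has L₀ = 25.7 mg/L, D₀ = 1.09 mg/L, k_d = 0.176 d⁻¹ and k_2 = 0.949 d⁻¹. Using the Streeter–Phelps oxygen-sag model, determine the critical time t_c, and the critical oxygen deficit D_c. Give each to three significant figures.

At the critical point dD/dt = 0, so k_d L₀ e^(−k_d t) = k_2 D. Substituting D(t) from the Streeter–Phelps equation and solving for t gives
t_c = ln[(k_2/k_d)(1 − D₀(k_2−k_d)/(k_d L₀))] / (k_2−k_d).
Here k_2−k_d = 0.7730 d⁻¹ and 1 − D₀(k_2−k_d)/(k_d L₀) = 1 − 1.09×0.7730/(0.176×25.7) = 0.8137, so
t_c = ln(5.392 × 0.8137) / 0.7730 = 1.479 / 0.7730 = 1.913 d.
L(t_c) = L₀ e^(−k_d t_c) = 25.7 × 0.7141 = 18.35 mg/L, and at the critical point k_2 D_c = k_d L, so D_c = (0.176/0.949) × 18.35 = 3.404 mg/L.

t_c ≈ 1.91 d; D_c ≈ 3.40 mg/L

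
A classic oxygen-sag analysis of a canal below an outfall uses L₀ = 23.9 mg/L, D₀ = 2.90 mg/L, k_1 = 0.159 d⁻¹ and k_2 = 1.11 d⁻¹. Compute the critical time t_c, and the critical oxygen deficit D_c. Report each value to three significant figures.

t_c = [1/(k_2−k_1)] ln[(k_2/k_1)(1 − D₀(k_2−k_1)/(k_1 L₀))]
= [1/(1.11−0.159)] ln[(1.11/0.159)(1 − 2.90×0.9510/(0.159×23.9))]
= (1/0.9510) ln[6.981 × 0.2743] = 1.052 × ln(1.915) = 1.052 × 0.6495 = 0.6830 d.
D_c = (k_1/k_2) L₀ e^(−k_1 t_c) = (0.159/1.11) × 23.9 × e^(−0.159×0.6830) = 0.1432 × 23.9 × 0.8971 = 3.071 mg/L.

t_c ≈ 0.683 d; D_c ≈ 3.07 mg/L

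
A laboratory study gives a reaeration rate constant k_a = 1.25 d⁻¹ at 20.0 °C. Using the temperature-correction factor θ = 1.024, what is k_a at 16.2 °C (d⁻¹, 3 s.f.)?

k_a ≈ 1.14 d⁻¹

k_a(T₂) = k_a(T₁) · θ^(T₂−T₁) = 1.25 × 1.024^(16.2−20.0)
= 1.25 × 1.024^-3.80 = 1.25 × 0.9138 = 1.142 d⁻¹.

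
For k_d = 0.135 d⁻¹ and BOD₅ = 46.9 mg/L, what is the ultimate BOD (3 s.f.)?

BOD₅ = L₀(1 − e^(−5k_d)) ⇒ L₀ = BOD₅ / (1 − e^(−5×0.135))
= 46.9 / (1 − 0.5092) = 46.9 / 0.4908 = 95.55 mg/L.

L₀ ≈ 95.5 mg/L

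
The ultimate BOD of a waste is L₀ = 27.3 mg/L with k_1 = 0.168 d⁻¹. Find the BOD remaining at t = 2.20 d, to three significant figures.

L_t = L₀ e^(−k_1 t) = 27.3 × e^(−0.168×2.20) = 27.3 × 0.6910 = 18.86 mg/L.

L ≈ 18.9 mg/L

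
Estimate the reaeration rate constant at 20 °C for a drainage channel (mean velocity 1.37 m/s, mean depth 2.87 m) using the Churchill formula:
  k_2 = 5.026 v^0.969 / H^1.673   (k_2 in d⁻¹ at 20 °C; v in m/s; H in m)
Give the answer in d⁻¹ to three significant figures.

k_2 = 5.026 × 1.37^0.969 / 2.87^1.673 = 5.026 × 1.357 / 5.835 = 1.169 d⁻¹.

k_2 ≈ 1.17 d⁻¹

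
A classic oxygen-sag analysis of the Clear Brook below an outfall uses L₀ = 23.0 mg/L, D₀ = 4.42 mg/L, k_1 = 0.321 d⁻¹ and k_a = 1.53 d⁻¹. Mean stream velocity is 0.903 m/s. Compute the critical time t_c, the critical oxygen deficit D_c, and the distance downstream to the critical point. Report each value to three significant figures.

t_c ≈ 0.227 d; D_c ≈ 4.49 mg/L; x_c ≈ 17.7 km

With k_a/k_1 = 4.766 and 1 − D₀(k_a−k_1)/(k_1 L₀) = 0.2762,
t_c = ln(4.766 × 0.2762) / (1.53 − 0.321) = ln(1.316) / 1.209 = 0.2750/1.209 = 0.2274 d.
L(t_c) = L₀ e^(−k_1 t_c) = 23.0 × 0.9296 = 21.38 mg/L, and at the critical point k_a D_c = k_1 L, so D_c = (0.321/1.53) × 21.38 = 4.486 mg/L.
x_c = v t_c = 0.903 m/s × 0.2274 d × 86400 s/d = 17740 m ≈ 17.7 km.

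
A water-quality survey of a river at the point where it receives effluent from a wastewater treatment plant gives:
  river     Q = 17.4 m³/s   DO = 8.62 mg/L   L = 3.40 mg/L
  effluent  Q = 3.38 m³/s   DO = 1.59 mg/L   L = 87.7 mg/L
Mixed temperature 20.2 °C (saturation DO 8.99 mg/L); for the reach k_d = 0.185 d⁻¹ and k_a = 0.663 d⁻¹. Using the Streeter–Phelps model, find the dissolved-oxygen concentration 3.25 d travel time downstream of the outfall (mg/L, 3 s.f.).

DO ≈ 5.95 mg/L

Mixed DO = (17.4×8.62 + 3.38×1.59)/(17.4+3.38) = 155.4/20.78 = 7.477 mg/L.
Mixed L₀ = (17.4×3.40 + 3.38×87.7)/(20.78) = 355.6/20.78 = 17.11 mg/L.
Initial deficit D₀ = C_s − DO₀ = 8.99 − 7.477 = 1.513 mg/L.
D(3.25) = [0.185×17.11/(0.663−0.185)](e^(−0.185×3.25) − e^(−0.663×3.25)) + 1.513 e^(−0.663×3.25)
= 6.623 × (0.5481 − 0.1159) + 1.513 × 0.1159 = 3.038 mg/L.
DO = 8.99 − 3.038 = 5.952 mg/L.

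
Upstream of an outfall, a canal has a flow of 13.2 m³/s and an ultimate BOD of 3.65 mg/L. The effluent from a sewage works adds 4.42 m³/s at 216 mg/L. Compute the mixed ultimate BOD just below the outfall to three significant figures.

Flow-weighted mixing: C = (Q_r C_r + Q_w C_w)/(Q_r + Q_w)
= (13.2×3.65 + 4.42×216)/(13.2 + 4.42) = 1003/17.62 = 56.92 mg/L.

56.9 mg/L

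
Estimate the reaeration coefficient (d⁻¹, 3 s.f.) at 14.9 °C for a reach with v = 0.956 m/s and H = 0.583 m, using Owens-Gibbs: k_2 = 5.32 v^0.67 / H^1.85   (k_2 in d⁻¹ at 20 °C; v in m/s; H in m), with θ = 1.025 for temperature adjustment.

k_2 ≈ 12.3 d⁻¹

k_2(20) = 5.32 × 0.956^0.67 / 0.583^1.85 = 5.32 × 0.9703 / 0.3685 = 14.01 d⁻¹.
k_2(14.9) = 14.01 × 1.025^(14.9−20) = 14.01 × 0.8817 = 12.35 d⁻¹.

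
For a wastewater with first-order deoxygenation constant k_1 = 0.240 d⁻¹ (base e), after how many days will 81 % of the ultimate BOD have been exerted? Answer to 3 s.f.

y/L₀ = 1 − e^(−k_1 t) = 0.81 ⇒ e^(−k_1 t) = 0.190
t = −ln(0.190) / 0.240 = 1.661 / 0.240 = 6.920 d.

t ≈ 6.92 d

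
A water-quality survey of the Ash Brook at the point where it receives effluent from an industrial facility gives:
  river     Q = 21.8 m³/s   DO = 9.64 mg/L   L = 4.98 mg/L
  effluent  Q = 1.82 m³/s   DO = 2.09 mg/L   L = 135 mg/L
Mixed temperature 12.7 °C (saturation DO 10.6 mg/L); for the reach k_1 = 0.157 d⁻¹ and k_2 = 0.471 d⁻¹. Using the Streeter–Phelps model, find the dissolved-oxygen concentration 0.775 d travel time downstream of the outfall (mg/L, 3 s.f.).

DO ≈ 8.10 mg/L

Mixed DO = (21.8×9.64 + 1.82×2.09)/(21.8+1.82) = 214.0/23.62 = 9.058 mg/L.
Mixed L₀ = (21.8×4.98 + 1.82×135)/(23.62) = 354.3/23.62 = 15.00 mg/L.
Initial deficit D₀ = C_s − DO₀ = 10.6 − 9.058 = 1.542 mg/L.
D(0.775) = [0.157×15.00/(0.471−0.157)](e^(−0.157×0.775) − e^(−0.471×0.775)) + 1.542 e^(−0.471×0.775)
= 7.499 × (0.8854 − 0.6942) + 1.542 × 0.6942 = 2.505 mg/L.
DO = 10.6 − 2.505 = 8.095 mg/L.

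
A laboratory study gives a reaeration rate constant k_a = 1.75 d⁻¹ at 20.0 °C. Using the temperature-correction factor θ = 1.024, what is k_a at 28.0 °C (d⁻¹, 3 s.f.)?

k_a(T₂) = k_a(T₁) · θ^(T₂−T₁) = 1.75 × 1.024^(28.0−20.0)
= 1.75 × 1.024^8.00 = 1.75 × 1.209 = 2.116 d⁻¹.

k_a ≈ 2.12 d⁻¹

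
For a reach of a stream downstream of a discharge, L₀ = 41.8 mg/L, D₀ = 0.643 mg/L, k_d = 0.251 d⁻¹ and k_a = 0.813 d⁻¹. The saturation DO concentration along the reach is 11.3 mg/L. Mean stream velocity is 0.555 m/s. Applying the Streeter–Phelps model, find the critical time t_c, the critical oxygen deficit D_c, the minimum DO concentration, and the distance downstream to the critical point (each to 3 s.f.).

t_c ≈ 2.03 d; D_c ≈ 7.76 mg/L; min DO ≈ 3.54 mg/L; x_c ≈ 97.3 km

At the critical point dD/dt = 0, so k_d L₀ e^(−k_d t) = k_a D. Substituting D(t) from the Streeter–Phelps equation and solving for t gives
t_c = ln[(k_a/k_d)(1 − D₀(k_a−k_d)/(k_d L₀))] / (k_a−k_d).
Here k_a−k_d = 0.5620 d⁻¹ and 1 − D₀(k_a−k_d)/(k_d L₀) = 1 − 0.643×0.5620/(0.251×41.8) = 0.9656, so
t_c = ln(3.239 × 0.9656) / 0.5620 = 1.140 / 0.5620 = 2.029 d.
D_c = (k_d/k_a) L₀ e^(−k_d t_c) = (0.251/0.813) × 41.8 × e^(−0.251×2.029) = 0.3087 × 41.8 × 0.6009 = 7.755 mg/L.
Minimum DO = C_s − D_c = 11.3 − 7.755 = 3.545 mg/L.
x_c = v t_c = 0.555 m/s × 2.029 d × 86400 s/d = 97290 m ≈ 97.3 km.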